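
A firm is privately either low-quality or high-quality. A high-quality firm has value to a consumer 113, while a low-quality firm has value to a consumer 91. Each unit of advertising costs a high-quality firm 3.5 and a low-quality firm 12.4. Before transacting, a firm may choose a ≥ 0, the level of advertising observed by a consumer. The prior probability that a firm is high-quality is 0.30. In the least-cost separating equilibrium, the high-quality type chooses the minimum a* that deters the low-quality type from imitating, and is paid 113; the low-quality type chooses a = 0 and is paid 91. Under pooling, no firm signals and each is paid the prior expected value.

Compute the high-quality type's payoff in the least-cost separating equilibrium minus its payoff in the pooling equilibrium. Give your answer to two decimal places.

9.19

Least-cost separating signal: a* solves 91 = 113 − 12.4·a*, so a* = (113 − 91)/12.4 ≈ 1.7742.
High-quality type's separating payoff: 113 − 3.5 × a* = 113 − 3.5 × (113 − 91)/12.4 = 113 − 77/12.4 ≈ 106.7903.
Pooling payoff: 0.30 × 113 + 0.70 × 91 = 97.6.
Difference: 106.7903 − 97.6 = 9.1903, i.e. 9.19 to two decimal places.
The high-quality type prefers to separate.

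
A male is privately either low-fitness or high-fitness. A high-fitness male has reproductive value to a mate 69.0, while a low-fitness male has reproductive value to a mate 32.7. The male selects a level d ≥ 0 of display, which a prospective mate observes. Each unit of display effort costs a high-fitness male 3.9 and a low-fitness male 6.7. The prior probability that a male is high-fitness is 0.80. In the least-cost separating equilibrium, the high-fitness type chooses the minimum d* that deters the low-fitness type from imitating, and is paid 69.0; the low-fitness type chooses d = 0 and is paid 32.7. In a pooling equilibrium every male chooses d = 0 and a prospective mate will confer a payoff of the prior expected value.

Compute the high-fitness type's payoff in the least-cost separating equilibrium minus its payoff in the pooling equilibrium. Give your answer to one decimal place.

-13.9

Least-cost separating signal: d* solves 32.7 = 69.0 − 6.7·d*, so d* = (69.0 − 32.7)/6.7 ≈ 5.4179.
High-fitness type's separating payoff: 69.0 − 3.9 × d* = 69.0 − 3.9 × (69.0 − 32.7)/6.7 = 69.0 − 141.57/6.7 ≈ 47.870.
Pooling payoff: 0.80 × 69.0 + 0.20 × 32.7 = 61.74.
Difference: 47.870 − 61.74 = -13.87, i.e. -13.9 to one decimal place.
The high-fitness type would prefer the pooling outcome.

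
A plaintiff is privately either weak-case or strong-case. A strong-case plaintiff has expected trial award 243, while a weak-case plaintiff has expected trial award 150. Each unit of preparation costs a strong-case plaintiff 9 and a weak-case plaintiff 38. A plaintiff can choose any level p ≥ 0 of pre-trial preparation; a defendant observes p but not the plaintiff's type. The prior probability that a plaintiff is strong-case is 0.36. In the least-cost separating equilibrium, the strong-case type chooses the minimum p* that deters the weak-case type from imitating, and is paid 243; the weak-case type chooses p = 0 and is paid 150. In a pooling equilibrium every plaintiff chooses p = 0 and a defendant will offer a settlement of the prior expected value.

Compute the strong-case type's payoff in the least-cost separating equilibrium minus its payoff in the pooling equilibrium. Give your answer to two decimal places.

Least-cost separating signal: p* solves 150 = 243 − 38·p*, so p* = (243 − 150)/38 ≈ 2.4474.
Strong-case type's separating payoff: 243 − 9 × p* = 243 − 9 × (243 − 150)/38 = 243 − 837/38 ≈ 220.9737.
Pooling payoff: 0.36 × 243 + 0.64 × 150 = 183.48.
Difference: 220.9737 − 183.48 = 37.4937, i.e. 37.49 to two decimal places.
The strong-case type prefers to separate.

37.49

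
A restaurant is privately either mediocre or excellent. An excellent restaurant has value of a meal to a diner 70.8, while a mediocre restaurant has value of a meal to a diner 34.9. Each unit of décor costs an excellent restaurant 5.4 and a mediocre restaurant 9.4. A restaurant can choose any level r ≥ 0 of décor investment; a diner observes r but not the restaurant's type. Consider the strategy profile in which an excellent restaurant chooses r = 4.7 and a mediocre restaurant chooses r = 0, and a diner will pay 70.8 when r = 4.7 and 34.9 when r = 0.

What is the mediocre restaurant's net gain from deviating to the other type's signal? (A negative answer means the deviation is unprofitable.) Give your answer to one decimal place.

-8.3

Playing r = 0 the mediocre restaurant receives 34.9.
Deviating to r = 4.7 brings payment 70.8 at cost 9.4 × 4.7 = 44.18, netting 26.62.
Gain from deviating: 26.62 − 34.9 = -8.28, i.e. -8.3 to one decimal place.
The gain is negative, so the mediocre type's incentive-compatibility constraint is satisfied.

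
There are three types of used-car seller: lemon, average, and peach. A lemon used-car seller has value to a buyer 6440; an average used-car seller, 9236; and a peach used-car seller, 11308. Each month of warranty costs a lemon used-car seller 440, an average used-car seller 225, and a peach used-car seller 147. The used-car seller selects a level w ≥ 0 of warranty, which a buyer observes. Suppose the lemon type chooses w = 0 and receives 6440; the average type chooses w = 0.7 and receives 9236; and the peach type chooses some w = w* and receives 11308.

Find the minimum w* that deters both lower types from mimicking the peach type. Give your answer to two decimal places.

11.06

Average type (on-path payoff 9236 − 225×0.7 = 9078.5) won't mimic when 9078.5 ≥ 11308 − 225·w*, i.e. w* ≥ 9.91.
Lemon type (on-path payoff 6440) won't mimic when 6440 ≥ 11308 − 440·w*, i.e. w* ≥ 11.06.
Both must hold, so w* = max(11.06, 9.91) = 11.06. The lemon type's constraint binds.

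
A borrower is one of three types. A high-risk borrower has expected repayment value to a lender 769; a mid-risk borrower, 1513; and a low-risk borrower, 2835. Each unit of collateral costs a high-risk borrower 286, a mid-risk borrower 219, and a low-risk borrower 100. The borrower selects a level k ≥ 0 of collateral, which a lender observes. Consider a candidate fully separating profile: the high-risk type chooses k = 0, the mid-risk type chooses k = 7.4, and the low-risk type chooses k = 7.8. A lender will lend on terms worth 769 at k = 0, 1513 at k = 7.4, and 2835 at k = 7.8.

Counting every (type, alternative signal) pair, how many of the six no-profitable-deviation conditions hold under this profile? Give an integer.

Low-risk (own payoff 2835 − 100×7.8 = 2055): to k=0 gives 769 → no gain ✓; to k=7.4 gives 1513 − 100×7.4 = 773 → no gain ✓.
Mid-risk (own payoff 1513 − 219×7.4 = -107.6): to k=0 gives 769 → profitable ✗; to k=7.8 gives 2835 − 219×7.8 = 1126.8 → profitable ✗.
High-risk (own payoff 769): to k=7.4 gives 1513 − 286×7.4 = -603.4 → no gain ✓; to k=7.8 gives 2835 − 286×7.8 = 604.2 → no gain ✓.
4 of the 6 constraints hold; not an equilibrium.

4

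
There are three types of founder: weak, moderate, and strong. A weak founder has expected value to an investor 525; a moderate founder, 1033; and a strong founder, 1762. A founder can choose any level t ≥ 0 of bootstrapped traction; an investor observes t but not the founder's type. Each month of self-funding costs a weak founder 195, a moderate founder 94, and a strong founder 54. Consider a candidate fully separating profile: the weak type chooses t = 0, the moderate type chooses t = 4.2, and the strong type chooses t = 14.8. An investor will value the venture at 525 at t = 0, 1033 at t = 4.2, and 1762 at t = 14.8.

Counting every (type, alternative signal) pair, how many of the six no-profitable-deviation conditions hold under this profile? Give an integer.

6

Moderate (own payoff 1033 − 94×4.2 = 638.2): to t=0 gives 525 → no gain ✓; to t=14.8 gives 1762 − 94×14.8 = 370.8 → no gain ✓.
Weak (own payoff 525): to t=4.2 gives 1033 − 195×4.2 = 214 → no gain ✓; to t=14.8 gives 1762 − 195×14.8 = -1124 → no gain ✓.
Strong (own payoff 1762 − 54×14.8 = 962.8): to t=0 gives 525 → no gain ✓; to t=4.2 gives 1033 − 54×4.2 = 806.2 → no gain ✓.
6 of the 6 constraints hold; this profile is a separating equilibrium.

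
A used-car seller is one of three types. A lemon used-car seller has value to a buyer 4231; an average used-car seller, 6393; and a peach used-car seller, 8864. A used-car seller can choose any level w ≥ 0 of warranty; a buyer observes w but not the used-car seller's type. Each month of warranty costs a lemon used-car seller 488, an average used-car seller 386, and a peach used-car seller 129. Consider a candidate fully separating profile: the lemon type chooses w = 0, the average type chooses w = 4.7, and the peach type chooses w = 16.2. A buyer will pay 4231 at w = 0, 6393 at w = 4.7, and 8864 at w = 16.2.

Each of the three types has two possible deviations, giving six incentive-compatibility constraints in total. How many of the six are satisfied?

Average (own payoff 6393 − 386×4.7 = 4578.8): to w=0 gives 4231 → no gain ✓; to w=16.2 gives 8864 − 386×16.2 = 2610.8 → no gain ✓.
Peach (own payoff 8864 − 129×16.2 = 6774.2): to w=0 gives 4231 → no gain ✓; to w=4.7 gives 6393 − 129×4.7 = 5786.7 → no gain ✓.
Lemon (own payoff 4231): to w=4.7 gives 6393 − 488×4.7 = 4099.4 → no gain ✓; to w=16.2 gives 8864 − 488×16.2 = 958.4 → no gain ✓.
6 of the 6 constraints hold; this profile is a separating equilibrium.

6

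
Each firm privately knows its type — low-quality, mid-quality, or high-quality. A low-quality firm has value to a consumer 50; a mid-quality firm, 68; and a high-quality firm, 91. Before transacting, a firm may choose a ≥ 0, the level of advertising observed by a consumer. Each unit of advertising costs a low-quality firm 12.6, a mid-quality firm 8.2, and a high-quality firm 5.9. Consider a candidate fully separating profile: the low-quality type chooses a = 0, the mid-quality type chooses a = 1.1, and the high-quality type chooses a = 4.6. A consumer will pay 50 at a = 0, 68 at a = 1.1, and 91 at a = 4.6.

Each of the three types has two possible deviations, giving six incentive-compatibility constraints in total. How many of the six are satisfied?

Mid-quality (own payoff 68 − 8.2×1.1 = 58.98): to a=0 gives 50 → no gain ✓; to a=4.6 gives 91 − 8.2×4.6 = 53.28 → no gain ✓.
Low-quality (own payoff 50): to a=1.1 gives 68 − 12.6×1.1 = 54.14 → profitable ✗; to a=4.6 gives 91 − 12.6×4.6 = 33.04 → no gain ✓.
High-quality (own payoff 91 − 5.9×4.6 = 63.86): to a=0 gives 50 → no gain ✓; to a=1.1 gives 68 − 5.9×1.1 = 61.51 → no gain ✓.
5 of the 6 constraints hold; not an equilibrium.

5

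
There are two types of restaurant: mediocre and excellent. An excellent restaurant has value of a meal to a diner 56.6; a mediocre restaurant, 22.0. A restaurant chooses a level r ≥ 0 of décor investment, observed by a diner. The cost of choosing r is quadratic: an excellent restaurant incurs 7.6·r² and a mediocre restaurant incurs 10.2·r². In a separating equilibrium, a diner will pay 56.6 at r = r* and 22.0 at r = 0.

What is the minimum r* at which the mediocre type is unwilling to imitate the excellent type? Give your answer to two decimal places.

The mediocre type at r = 0 receives 22.0; imitating at r* yields 56.6 − 10.2·r*².
Indifference: 22.0 = 56.6 − 10.2·r*², so r*² = (56.6 − 22.0) / 10.2 ≈ 3.3922.
r* = √3.3922 ≈ 1.84.

1.84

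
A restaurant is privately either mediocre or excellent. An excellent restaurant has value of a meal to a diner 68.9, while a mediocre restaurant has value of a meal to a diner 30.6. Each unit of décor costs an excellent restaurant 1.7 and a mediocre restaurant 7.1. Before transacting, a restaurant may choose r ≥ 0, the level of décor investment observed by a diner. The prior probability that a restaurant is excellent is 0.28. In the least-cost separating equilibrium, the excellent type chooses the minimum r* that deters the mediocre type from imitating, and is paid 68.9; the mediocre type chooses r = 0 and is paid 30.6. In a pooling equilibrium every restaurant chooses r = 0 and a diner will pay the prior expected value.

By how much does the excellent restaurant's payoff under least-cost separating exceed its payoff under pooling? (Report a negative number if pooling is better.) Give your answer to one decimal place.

Least-cost separating signal: r* solves 30.6 = 68.9 − 7.1·r*, so r* = (68.9 − 30.6)/7.1 ≈ 5.3944.
Excellent type's separating payoff: 68.9 − 1.7 × r* = 68.9 − 1.7 × (68.9 − 30.6)/7.1 = 68.9 − 65.11/7.1 ≈ 59.730.
Pooling payoff: 0.28 × 68.9 + 0.72 × 30.6 = 41.324.
Difference: 59.730 − 41.324 = 18.406, i.e. 18.4 to one decimal place.
The excellent type prefers to separate.

18.4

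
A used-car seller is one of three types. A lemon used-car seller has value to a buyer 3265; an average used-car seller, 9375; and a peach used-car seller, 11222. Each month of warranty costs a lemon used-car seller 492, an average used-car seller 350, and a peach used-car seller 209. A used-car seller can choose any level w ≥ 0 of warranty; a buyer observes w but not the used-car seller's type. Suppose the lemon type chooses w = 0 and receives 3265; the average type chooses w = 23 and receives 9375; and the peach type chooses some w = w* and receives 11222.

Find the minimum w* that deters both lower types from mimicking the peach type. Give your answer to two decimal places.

Lemon type (on-path payoff 3265) won't mimic when 3265 ≥ 11222 − 492·w*, i.e. w* ≥ 16.17.
Average type (on-path payoff 9375 − 350×23 = 1325) won't mimic when 1325 ≥ 11222 − 350·w*, i.e. w* ≥ 28.28.
Both must hold, so w* = max(16.17, 28.28) = 28.28. The average type's constraint binds.

28.28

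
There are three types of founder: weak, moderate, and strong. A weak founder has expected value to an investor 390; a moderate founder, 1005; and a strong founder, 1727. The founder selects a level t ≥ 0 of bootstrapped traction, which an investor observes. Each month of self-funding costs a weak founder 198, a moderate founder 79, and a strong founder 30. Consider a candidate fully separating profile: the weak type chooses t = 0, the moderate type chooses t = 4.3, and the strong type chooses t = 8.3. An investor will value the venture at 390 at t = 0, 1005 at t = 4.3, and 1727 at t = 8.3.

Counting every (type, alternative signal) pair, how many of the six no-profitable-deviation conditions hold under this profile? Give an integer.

Moderate (own payoff 1005 − 79×4.3 = 665.3): to t=0 gives 390 → no gain ✓; to t=8.3 gives 1727 − 79×8.3 = 1071.3 → profitable ✗.
Strong (own payoff 1727 − 30×8.3 = 1478): to t=0 gives 390 → no gain ✓; to t=4.3 gives 1005 − 30×4.3 = 876 → no gain ✓.
Weak (own payoff 390): to t=4.3 gives 1005 − 198×4.3 = 153.6 → no gain ✓; to t=8.3 gives 1727 − 198×8.3 = 83.6 → no gain ✓.
5 of the 6 constraints hold; not an equilibrium.

5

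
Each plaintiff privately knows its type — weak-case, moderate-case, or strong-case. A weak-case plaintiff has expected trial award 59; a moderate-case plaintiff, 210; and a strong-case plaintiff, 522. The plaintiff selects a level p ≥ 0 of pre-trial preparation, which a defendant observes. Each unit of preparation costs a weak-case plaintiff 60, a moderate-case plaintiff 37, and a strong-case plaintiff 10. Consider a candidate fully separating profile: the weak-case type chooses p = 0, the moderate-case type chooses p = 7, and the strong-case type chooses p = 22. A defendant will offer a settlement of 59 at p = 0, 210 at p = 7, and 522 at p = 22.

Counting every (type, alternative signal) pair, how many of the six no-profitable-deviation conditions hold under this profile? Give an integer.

5

Weak-case (own payoff 59): to p=7 gives 210 − 60×7 = -210 → no gain ✓; to p=22 gives 522 − 60×22 = -798 → no gain ✓.
Strong-case (own payoff 522 − 10×22 = 302): to p=0 gives 59 → no gain ✓; to p=7 gives 210 − 10×7 = 140 → no gain ✓.
Moderate-case (own payoff 210 − 37×7 = -49): to p=0 gives 59 → profitable ✗; to p=22 gives 522 − 37×22 = -292 → no gain ✓.
5 of the 6 constraints hold; not an equilibrium.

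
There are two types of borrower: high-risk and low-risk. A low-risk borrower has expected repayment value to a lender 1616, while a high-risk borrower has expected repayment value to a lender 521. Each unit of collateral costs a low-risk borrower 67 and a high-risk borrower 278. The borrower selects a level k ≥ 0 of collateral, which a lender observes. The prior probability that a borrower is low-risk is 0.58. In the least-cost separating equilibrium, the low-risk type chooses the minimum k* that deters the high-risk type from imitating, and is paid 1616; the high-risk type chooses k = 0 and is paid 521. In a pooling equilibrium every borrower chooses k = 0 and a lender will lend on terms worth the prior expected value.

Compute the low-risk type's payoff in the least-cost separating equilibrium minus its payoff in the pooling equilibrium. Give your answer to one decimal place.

196.0

Least-cost separating signal: k* solves 521 = 1616 − 278·k*, so k* = (1616 − 521)/278 ≈ 3.9388.
Low-risk type's separating payoff: 1616 − 67 × k* = 1616 − 67 × (1616 − 521)/278 = 1616 − 73365/278 ≈ 1352.097.
Pooling payoff: 0.58 × 1616 + 0.42 × 521 = 1156.1.
Difference: 1352.097 − 1156.1 = 195.997, i.e. 196.0 to one decimal place.
The low-risk type prefers to separate.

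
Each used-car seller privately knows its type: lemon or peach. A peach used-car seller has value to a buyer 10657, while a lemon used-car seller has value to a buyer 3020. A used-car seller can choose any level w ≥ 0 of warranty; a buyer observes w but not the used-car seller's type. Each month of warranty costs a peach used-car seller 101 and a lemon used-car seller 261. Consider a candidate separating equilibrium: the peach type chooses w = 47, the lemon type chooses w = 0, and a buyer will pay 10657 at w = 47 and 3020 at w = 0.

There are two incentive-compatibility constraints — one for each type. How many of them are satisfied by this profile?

Peach type: signal → 10657 − 101 × 47 = 5910; deviate to 0 → 3020. IC holds (5910 ≥ 3020).
Lemon type: stay at 0 → 3020; mimic → 10657 − 261 × 47 = -1610. IC holds (3020 ≥ -1610).
2 of 2 constraints hold, so this is a separating equilibrium.

2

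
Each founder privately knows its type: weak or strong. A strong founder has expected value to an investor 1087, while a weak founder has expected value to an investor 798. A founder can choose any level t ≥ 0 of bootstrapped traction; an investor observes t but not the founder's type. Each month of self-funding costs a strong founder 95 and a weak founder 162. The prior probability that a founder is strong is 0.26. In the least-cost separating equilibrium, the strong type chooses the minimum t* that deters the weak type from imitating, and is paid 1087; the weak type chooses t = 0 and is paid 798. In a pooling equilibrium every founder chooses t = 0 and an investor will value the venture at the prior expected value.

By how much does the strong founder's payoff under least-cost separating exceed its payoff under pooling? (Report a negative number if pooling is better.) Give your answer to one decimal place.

44.4

Least-cost separating signal: t* solves 798 = 1087 − 162·t*, so t* = (1087 − 798)/162 ≈ 1.7840.
Strong type's separating payoff: 1087 − 95 × t* = 1087 − 95 × (1087 − 798)/162 = 1087 − 27455/162 ≈ 917.525.
Pooling payoff: 0.26 × 1087 + 0.74 × 798 = 873.14.
Difference: 917.525 − 873.14 = 44.385, i.e. 44.4 to one decimal place.
The strong type prefers to separate.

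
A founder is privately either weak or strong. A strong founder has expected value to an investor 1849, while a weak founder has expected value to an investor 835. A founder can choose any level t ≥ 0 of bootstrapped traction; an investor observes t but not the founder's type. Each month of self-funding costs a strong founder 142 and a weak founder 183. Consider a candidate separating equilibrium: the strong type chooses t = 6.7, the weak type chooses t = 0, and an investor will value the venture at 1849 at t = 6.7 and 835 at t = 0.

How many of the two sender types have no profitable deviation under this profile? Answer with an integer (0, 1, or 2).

Weak type: stay at 0 → 835; mimic → 1849 − 183 × 6.7 = 622.9. IC holds (835 ≥ 622.9).
Strong type: signal → 1849 − 142 × 6.7 = 897.6; deviate to 0 → 835. IC holds (897.6 ≥ 835).
2 of 2 constraints hold, so this is a separating equilibrium.

2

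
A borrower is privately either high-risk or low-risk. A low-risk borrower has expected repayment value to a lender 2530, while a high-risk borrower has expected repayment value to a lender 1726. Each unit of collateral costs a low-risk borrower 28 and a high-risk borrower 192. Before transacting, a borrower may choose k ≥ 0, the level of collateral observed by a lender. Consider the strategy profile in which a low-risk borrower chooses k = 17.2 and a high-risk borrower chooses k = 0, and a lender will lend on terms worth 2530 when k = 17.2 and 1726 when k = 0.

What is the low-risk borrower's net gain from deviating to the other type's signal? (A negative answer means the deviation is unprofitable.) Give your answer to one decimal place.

Playing k = 17.2 the low-risk borrower receives 2530 − 28 × 17.2 = 2048.4.
Deviating to k = 0 yields 1726 instead.
Gain from deviating: 1726 − 2048.4 = -322.4.
The gain is negative, so the low-risk type's incentive-compatibility constraint is satisfied.

-322.4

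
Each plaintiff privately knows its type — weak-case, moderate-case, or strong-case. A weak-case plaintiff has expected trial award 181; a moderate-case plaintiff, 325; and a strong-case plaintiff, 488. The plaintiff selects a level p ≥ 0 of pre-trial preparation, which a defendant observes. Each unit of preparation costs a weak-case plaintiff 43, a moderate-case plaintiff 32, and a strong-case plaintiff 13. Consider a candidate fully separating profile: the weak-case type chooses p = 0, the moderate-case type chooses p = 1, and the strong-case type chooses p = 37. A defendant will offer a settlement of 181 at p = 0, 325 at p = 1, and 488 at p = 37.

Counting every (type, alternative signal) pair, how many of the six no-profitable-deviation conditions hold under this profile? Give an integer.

Strong-case (own payoff 488 − 13×37 = 7): to p=0 gives 181 → profitable ✗; to p=1 gives 325 − 13×1 = 312 → profitable ✗.
Moderate-case (own payoff 325 − 32×1 = 293): to p=0 gives 181 → no gain ✓; to p=37 gives 488 − 32×37 = -696 → no gain ✓.
Weak-case (own payoff 181): to p=1 gives 325 − 43×1 = 282 → profitable ✗; to p=37 gives 488 − 43×37 = -1103 → no gain ✓.
3 of the 6 constraints hold; not an equilibrium.

3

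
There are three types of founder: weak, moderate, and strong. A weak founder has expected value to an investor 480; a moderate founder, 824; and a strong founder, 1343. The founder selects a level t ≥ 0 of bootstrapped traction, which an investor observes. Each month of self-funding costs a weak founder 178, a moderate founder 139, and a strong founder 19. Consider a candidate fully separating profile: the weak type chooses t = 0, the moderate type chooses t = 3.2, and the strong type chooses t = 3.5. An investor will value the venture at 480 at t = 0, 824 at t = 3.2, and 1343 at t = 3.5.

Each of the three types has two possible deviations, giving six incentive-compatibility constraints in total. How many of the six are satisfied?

Strong (own payoff 1343 − 19×3.5 = 1276.5): to t=0 gives 480 → no gain ✓; to t=3.2 gives 824 − 19×3.2 = 763.2 → no gain ✓.
Weak (own payoff 480): to t=3.2 gives 824 − 178×3.2 = 254.4 → no gain ✓; to t=3.5 gives 1343 − 178×3.5 = 720 → profitable ✗.
Moderate (own payoff 824 − 139×3.2 = 379.2): to t=0 gives 480 → profitable ✗; to t=3.5 gives 1343 − 139×3.5 = 856.5 → profitable ✗.
3 of the 6 constraints hold; not an equilibrium.

3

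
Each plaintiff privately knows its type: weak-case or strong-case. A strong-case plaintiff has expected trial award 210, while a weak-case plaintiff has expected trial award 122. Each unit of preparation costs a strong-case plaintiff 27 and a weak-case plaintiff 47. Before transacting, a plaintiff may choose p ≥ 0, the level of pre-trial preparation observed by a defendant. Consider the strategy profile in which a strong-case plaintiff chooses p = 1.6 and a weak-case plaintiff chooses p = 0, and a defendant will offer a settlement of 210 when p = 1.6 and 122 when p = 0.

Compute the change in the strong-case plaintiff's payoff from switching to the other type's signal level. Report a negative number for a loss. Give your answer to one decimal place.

Playing p = 1.6 the strong-case plaintiff receives 210 − 27 × 1.6 = 166.8.
Deviating to p = 0 yields 122 instead.
Gain from deviating: 122 − 166.8 = -44.8.
The gain is negative, so the strong-case type's incentive-compatibility constraint is satisfied.

-44.8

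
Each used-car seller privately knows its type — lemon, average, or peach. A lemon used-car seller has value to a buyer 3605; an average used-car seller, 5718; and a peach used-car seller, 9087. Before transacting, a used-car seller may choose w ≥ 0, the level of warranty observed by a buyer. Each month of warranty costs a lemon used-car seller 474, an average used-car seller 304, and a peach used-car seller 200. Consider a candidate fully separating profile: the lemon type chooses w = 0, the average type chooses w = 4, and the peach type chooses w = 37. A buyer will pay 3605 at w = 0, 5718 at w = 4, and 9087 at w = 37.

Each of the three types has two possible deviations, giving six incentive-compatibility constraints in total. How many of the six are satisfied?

3

Peach (own payoff 9087 − 200×37 = 1687): to w=0 gives 3605 → profitable ✗; to w=4 gives 5718 − 200×4 = 4918 → profitable ✗.
Lemon (own payoff 3605): to w=4 gives 5718 − 474×4 = 3822 → profitable ✗; to w=37 gives 9087 − 474×37 = -8451 → no gain ✓.
Average (own payoff 5718 − 304×4 = 4502): to w=0 gives 3605 → no gain ✓; to w=37 gives 9087 − 304×37 = -2161 → no gain ✓.
3 of the 6 constraints hold; not an equilibrium.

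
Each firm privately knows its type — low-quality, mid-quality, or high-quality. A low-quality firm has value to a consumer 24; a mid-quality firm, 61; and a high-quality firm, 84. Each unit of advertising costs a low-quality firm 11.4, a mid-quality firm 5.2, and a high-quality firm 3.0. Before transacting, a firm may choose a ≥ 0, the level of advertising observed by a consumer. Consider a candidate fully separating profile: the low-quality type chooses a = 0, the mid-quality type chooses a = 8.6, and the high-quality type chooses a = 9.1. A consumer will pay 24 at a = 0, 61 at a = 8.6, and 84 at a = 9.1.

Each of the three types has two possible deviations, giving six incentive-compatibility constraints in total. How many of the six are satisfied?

4

High-quality (own payoff 84 − 3.0×9.1 = 56.7): to a=0 gives 24 → no gain ✓; to a=8.6 gives 61 − 3.0×8.6 = 35.2 → no gain ✓.
Mid-quality (own payoff 61 − 5.2×8.6 = 16.28): to a=0 gives 24 → profitable ✗; to a=9.1 gives 84 − 5.2×9.1 = 36.68 → profitable ✗.
Low-quality (own payoff 24): to a=8.6 gives 61 − 11.4×8.6 = -37.04 → no gain ✓; to a=9.1 gives 84 − 11.4×9.1 = -19.74 → no gain ✓.
4 of the 6 constraints hold; not an equilibrium.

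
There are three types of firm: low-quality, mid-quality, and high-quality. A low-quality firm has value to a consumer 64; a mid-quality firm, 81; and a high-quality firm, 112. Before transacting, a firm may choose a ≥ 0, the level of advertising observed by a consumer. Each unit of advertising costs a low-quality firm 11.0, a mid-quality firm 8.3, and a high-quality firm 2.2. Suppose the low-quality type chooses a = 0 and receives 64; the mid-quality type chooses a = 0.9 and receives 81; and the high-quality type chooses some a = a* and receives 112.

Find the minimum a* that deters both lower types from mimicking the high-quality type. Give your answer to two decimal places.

4.63

Low-quality type (on-path payoff 64) won't mimic when 64 ≥ 112 − 11.0·a*, i.e. a* ≥ 4.36.
Mid-quality type (on-path payoff 81 − 8.3×0.9 = 73.53) won't mimic when 73.53 ≥ 112 − 8.3·a*, i.e. a* ≥ 4.63.
Both must hold, so a* = max(4.36, 4.63) = 4.63. The mid-quality type's constraint binds.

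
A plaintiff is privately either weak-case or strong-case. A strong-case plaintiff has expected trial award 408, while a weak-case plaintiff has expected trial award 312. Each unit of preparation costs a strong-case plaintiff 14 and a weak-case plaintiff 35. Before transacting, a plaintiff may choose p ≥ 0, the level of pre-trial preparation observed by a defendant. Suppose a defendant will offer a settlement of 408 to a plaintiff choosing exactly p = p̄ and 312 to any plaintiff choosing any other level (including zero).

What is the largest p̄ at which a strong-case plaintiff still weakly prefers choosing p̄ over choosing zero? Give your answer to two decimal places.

Choosing p̄ yields the strong-case type 408 − 14·p̄; choosing zero yields 312.
The strong-case type is indifferent at 408 − 14·p̄ = 312, i.e. p̄ = (408 − 312) / 14 ≈ 6.86.
For any p̄ above 6.86 the strong-case type would rather pool at zero, so separation collapses.

6.86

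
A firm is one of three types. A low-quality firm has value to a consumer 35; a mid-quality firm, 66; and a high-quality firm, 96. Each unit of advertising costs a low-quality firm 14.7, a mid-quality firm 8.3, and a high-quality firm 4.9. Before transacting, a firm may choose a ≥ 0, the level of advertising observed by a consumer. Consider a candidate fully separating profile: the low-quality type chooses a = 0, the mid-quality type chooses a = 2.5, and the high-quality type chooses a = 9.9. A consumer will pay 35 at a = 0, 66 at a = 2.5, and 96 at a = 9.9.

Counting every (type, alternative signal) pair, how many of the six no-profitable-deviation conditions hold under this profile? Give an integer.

Mid-quality (own payoff 66 − 8.3×2.5 = 45.25): to a=0 gives 35 → no gain ✓; to a=9.9 gives 96 − 8.3×9.9 = 13.83 → no gain ✓.
Low-quality (own payoff 35): to a=2.5 gives 66 − 14.7×2.5 = 29.25 → no gain ✓; to a=9.9 gives 96 − 14.7×9.9 = -49.53 → no gain ✓.
High-quality (own payoff 96 − 4.9×9.9 = 47.49): to a=0 gives 35 → no gain ✓; to a=2.5 gives 66 − 4.9×2.5 = 53.75 → profitable ✗.
5 of the 6 constraints hold; not an equilibrium.

5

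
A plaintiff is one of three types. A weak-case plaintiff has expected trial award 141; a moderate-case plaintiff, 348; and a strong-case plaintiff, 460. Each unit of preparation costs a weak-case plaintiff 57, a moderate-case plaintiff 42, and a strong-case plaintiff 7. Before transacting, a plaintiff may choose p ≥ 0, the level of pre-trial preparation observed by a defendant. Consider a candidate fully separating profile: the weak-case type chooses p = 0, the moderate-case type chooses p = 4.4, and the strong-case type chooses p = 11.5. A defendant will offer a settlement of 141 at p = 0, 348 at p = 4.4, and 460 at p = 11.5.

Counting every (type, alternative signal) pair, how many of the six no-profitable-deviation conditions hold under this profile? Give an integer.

Moderate-case (own payoff 348 − 42×4.4 = 163.2): to p=0 gives 141 → no gain ✓; to p=11.5 gives 460 − 42×11.5 = -23 → no gain ✓.
Weak-case (own payoff 141): to p=4.4 gives 348 − 57×4.4 = 97.2 → no gain ✓; to p=11.5 gives 460 − 57×11.5 = -195.5 → no gain ✓.
Strong-case (own payoff 460 − 7×11.5 = 379.5): to p=0 gives 141 → no gain ✓; to p=4.4 gives 348 − 7×4.4 = 317.2 → no gain ✓.
6 of the 6 constraints hold; this profile is a separating equilibrium.

6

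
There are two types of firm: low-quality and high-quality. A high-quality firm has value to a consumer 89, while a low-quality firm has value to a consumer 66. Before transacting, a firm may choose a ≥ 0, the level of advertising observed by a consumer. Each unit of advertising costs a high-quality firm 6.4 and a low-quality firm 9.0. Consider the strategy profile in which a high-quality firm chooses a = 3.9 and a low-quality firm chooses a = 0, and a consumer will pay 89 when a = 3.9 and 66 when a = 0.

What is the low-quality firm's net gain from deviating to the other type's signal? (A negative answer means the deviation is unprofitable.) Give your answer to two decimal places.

-12.10

Playing a = 0 the low-quality firm receives 66.
Deviating to a = 3.9 brings payment 89 at cost 9.0 × 3.9 = 35.1, netting 53.9.
Gain from deviating: 53.9 − 66 = -12.10.
The gain is negative, so the low-quality type's incentive-compatibility constraint is satisfied.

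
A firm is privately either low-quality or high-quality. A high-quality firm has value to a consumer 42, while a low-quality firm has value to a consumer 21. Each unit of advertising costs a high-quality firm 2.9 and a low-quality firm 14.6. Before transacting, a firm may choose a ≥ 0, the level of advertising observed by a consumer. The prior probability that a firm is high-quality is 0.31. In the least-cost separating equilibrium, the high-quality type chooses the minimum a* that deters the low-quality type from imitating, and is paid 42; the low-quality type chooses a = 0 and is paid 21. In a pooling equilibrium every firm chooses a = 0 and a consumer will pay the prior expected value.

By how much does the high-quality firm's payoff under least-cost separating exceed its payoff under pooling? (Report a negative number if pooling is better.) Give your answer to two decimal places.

10.32

Least-cost separating signal: a* solves 21 = 42 − 14.6·a*, so a* = (42 − 21)/14.6 ≈ 1.4384.
High-quality type's separating payoff: 42 − 2.9 × a* = 42 − 2.9 × (42 − 21)/14.6 = 42 − 60.9/14.6 ≈ 37.8288.
Pooling payoff: 0.31 × 42 + 0.69 × 21 = 27.51.
Difference: 37.8288 − 27.51 = 10.3188, i.e. 10.32 to two decimal places.
The high-quality type prefers to separate.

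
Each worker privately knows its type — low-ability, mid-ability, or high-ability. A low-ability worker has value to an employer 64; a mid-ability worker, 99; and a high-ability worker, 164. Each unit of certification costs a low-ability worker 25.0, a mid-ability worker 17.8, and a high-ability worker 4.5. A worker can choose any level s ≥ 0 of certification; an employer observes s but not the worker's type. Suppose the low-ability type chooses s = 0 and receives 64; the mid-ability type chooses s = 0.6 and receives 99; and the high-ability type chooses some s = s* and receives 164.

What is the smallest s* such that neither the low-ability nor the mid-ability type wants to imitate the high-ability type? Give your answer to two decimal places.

Mid-ability type (on-path payoff 99 − 17.8×0.6 = 88.32) won't mimic when 88.32 ≥ 164 − 17.8·s*, i.e. s* ≥ 4.25.
Low-ability type (on-path payoff 64) won't mimic when 64 ≥ 164 − 25.0·s*, i.e. s* ≥ 4.00.
Both must hold, so s* = max(4.00, 4.25) = 4.25. The mid-ability type's constraint binds.

4.25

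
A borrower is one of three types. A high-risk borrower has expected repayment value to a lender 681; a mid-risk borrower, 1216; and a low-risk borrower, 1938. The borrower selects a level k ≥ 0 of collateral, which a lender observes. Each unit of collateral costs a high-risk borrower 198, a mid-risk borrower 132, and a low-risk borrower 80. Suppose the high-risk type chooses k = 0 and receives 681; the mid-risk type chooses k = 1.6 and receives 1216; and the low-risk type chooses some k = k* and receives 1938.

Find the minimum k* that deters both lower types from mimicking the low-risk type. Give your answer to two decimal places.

7.07

High-risk type (on-path payoff 681) won't mimic when 681 ≥ 1938 − 198·k*, i.e. k* ≥ 6.35.
Mid-risk type (on-path payoff 1216 − 132×1.6 = 1004.8) won't mimic when 1004.8 ≥ 1938 − 132·k*, i.e. k* ≥ 7.07.
Both must hold, so k* = max(6.35, 7.07) = 7.07. The mid-risk type's constraint binds.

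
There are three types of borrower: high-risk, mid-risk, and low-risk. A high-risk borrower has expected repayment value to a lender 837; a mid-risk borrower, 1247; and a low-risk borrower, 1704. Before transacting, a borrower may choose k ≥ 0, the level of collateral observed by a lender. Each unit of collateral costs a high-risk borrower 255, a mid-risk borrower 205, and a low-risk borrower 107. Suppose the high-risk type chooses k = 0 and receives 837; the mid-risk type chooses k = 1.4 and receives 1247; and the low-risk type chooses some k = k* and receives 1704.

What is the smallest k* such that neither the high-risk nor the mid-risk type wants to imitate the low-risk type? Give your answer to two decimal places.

3.63

Mid-risk type (on-path payoff 1247 − 205×1.4 = 960) won't mimic when 960 ≥ 1704 − 205·k*, i.e. k* ≥ 3.63.
High-risk type (on-path payoff 837) won't mimic when 837 ≥ 1704 − 255·k*, i.e. k* ≥ 3.40.
Both must hold, so k* = max(3.40, 3.63) = 3.63. The mid-risk type's constraint binds.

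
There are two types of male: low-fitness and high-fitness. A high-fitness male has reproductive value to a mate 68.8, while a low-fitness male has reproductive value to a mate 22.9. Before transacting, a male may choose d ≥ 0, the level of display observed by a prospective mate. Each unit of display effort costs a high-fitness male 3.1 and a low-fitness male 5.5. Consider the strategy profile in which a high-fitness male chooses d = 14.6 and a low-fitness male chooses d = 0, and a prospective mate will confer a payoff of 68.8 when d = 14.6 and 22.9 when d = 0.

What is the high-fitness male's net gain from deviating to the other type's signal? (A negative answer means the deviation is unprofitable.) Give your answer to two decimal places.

Playing d = 14.6 the high-fitness male receives 68.8 − 3.1 × 14.6 = 23.54.
Deviating to d = 0 yields 22.9 instead.
Gain from deviating: 22.9 − 23.54 = -0.64.
The gain is negative, so the high-fitness type's incentive-compatibility constraint is satisfied.

-0.64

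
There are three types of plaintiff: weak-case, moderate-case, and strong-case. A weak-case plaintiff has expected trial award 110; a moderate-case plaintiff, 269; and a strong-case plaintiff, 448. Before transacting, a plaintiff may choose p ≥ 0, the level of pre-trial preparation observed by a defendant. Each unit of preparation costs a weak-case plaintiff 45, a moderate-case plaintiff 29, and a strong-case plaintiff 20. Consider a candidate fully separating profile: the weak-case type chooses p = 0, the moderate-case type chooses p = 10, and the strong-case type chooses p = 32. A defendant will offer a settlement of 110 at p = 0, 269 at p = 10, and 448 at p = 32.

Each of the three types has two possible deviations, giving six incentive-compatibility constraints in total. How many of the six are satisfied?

Weak-case (own payoff 110): to p=10 gives 269 − 45×10 = -181 → no gain ✓; to p=32 gives 448 − 45×32 = -992 → no gain ✓.
Strong-case (own payoff 448 − 20×32 = -192): to p=0 gives 110 → profitable ✗; to p=10 gives 269 − 20×10 = 69 → profitable ✗.
Moderate-case (own payoff 269 − 29×10 = -21): to p=0 gives 110 → profitable ✗; to p=32 gives 448 − 29×32 = -480 → no gain ✓.
3 of the 6 constraints hold; not an equilibrium.

3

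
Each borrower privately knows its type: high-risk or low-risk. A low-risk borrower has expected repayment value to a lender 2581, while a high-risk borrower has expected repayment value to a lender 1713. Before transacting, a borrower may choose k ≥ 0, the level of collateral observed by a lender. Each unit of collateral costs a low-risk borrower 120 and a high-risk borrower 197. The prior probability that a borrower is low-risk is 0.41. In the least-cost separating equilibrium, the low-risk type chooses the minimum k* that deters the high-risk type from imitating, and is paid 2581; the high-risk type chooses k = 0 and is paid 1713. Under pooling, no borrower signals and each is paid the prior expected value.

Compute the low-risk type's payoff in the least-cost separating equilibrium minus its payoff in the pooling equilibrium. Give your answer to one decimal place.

Least-cost separating signal: k* solves 1713 = 2581 − 197·k*, so k* = (2581 − 1713)/197 ≈ 4.4061.
Low-risk type's separating payoff: 2581 − 120 × k* = 2581 − 120 × (2581 − 1713)/197 = 2581 − 104160/197 ≈ 2052.269.
Pooling payoff: 0.41 × 2581 + 0.59 × 1713 = 2068.88.
Difference: 2052.269 − 2068.88 = -16.611, i.e. -16.6 to one decimal place.
The low-risk type would prefer the pooling outcome.

-16.6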